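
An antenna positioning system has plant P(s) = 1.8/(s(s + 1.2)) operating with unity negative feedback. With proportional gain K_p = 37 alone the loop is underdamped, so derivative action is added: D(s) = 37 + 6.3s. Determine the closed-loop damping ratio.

ζ = 0.768

Forward path: (37 + 6.3s)·1.8/(s(s+1.2)). The closed-loop characteristic equation is s² + (1.2 + 1.8·6.3)s + 1.8·37 = 0.
That is s² + 12.54s + 66.6 = 0, so ω_n = 8.161 rad/s and ζ = 12.54/(2·8.161) = 0.7683.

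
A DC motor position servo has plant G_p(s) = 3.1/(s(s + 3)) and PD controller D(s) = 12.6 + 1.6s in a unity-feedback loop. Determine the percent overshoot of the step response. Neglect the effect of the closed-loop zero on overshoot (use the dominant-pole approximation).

Forward path: (12.6 + 1.6s)·3.1/(s(s+3)). The closed-loop characteristic equation is s² + (3 + 3.1·1.6)s + 3.1·12.6 = 0.
That is s² + 7.96s + 39.06 = 0, so ω_n = 6.25 rad/s and ζ = 7.96/(2·6.25) = 0.6368.
%OS = 100·exp(−πζ/√(1−ζ²)) = 7.47%.

7.47%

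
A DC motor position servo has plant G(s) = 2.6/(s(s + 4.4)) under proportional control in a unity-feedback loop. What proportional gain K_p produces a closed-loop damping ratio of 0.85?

K_p = 2.58

Closed-loop characteristic equation: s² + 4.4s + K_p·2.6 = 0.
So ω_n = √(2.6K_p) and 2ζω_n = 4.4, giving ζ = 4.4/(2√(2.6K_p)).
Setting ζ = 0.85: √(2.6K_p) = 4.4/(2·0.85) = 2.588, so K_p = 6.699/2.6 = 2.58.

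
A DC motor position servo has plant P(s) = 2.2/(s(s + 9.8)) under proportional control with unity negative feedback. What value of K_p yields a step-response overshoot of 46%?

K_p = 190

From %OS = 100·exp(−πζ/√(1−ζ²)) = 46%, ζ = −ln(0.46)/√(π²+ln²(0.46)) = 0.24.
Characteristic equation s² + 9.8s + 2.2K_p = 0 gives ζ = 9.8/(2√(2.2K_p)).
Setting ζ = 0.24: √(2.2K_p) = 9.8/(2·0.24) = 20.42, so K_p = 417/2.2 = 190.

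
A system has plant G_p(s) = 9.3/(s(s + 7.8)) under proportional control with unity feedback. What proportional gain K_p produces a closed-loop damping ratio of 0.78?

Closed-loop characteristic equation: s² + 7.8s + K_p·9.3 = 0.
So ω_n = √(9.3K_p) and 2ζω_n = 7.8, giving ζ = 7.8/(2√(9.3K_p)).
Setting ζ = 0.78: √(9.3K_p) = 7.8/(2·0.78) = 5, so K_p = 25/9.3 = 2.69.

K_p = 2.69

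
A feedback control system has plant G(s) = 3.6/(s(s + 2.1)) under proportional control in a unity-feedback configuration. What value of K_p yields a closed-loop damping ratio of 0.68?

Closed-loop characteristic equation: s² + 2.1s + K_p·3.6 = 0.
So ω_n = √(3.6K_p) and 2ζω_n = 2.1, giving ζ = 2.1/(2√(3.6K_p)).
Setting ζ = 0.68: √(3.6K_p) = 2.1/(2·0.68) = 1.544, so K_p = 2.384/3.6 = 0.662.

K_p = 0.662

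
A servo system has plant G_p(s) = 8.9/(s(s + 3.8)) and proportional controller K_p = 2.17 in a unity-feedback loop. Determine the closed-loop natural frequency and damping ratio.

ω_n = 4.39 rad/s, ζ = 0.432

1 + K_p·G_p(s) = 0 gives s² + 3.8s + 19.31 = 0.
So ω_n² = 19.31 ⇒ ω_n = 4.395 rad/s, and ζ = 3.8/(2ω_n) = 0.432.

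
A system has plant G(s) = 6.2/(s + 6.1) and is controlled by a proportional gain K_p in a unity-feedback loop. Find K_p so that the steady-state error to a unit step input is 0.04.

Steady-state error for a unit step on this type-0 loop is 1/(1 + K_p·G(0)).
G(0) = 1.016. Require 1/(1 + K_p·1.016) = 0.04, so 1 + 1.016·K_p = 25.
K_p = (25 − 1)/1.016 = 23.6.

K_p = 23.6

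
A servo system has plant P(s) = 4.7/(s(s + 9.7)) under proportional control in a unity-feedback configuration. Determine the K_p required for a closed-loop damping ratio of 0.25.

K_p = 80.1

Closed-loop characteristic equation: s² + 9.7s + K_p·4.7 = 0.
So ω_n = √(4.7K_p) and 2ζω_n = 9.7, giving ζ = 9.7/(2√(4.7K_p)).
Setting ζ = 0.25: √(4.7K_p) = 9.7/(2·0.25) = 19.4, so K_p = 376.4/4.7 = 80.1.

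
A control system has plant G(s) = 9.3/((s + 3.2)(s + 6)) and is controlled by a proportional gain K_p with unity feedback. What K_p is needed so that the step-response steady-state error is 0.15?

Steady-state error for a unit step on this type-0 loop is 1/(1 + K_p·G(0)).
G(0) = 0.4844. Require 1/(1 + K_p·0.4844) = 0.15, so 1 + 0.4844·K_p = 6.667.
K_p = (6.667 − 1)/0.4844 = 11.7.

K_p = 11.7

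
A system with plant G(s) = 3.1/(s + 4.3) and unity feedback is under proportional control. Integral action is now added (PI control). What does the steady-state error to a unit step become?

Adding integral action puts a pole at s = 0 in the forward path, raising the system type to 1; a type-1 loop has zero steady-state error to a step.

0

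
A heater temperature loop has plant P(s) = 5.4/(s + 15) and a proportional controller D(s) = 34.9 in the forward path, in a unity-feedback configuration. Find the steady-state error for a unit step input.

0.0737

The loop is type 0. Static position error constant K_pos = D(0)·P(0) = 34.9·0.36 = 12.56.
Steady-state error to a unit step: e_ss = 1/(1+K_pos) = 1/13.56 = 0.0737.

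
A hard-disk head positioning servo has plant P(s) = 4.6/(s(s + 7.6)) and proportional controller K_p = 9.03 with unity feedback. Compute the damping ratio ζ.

The closed-loop denominator is s(s+7.6) + 9.03·4.6 = s² + 7.6s + 41.54.
Matching s² + 2ζω_n s + ω_n²: ω_n = √41.54 = 6.445 rad/s and 2ζω_n = 7.6, so ζ = 7.6/(2·6.445) = 0.59.

ζ = 0.59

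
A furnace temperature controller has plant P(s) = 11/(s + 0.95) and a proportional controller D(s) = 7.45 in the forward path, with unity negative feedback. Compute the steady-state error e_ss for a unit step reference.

The loop is type 0. Static position error constant K_pos = D(0)·P(0) = 7.45·11.58 = 86.26.
Steady-state error to a unit step: e_ss = 1/(1+K_pos) = 1/87.26 = 0.0115.

0.0115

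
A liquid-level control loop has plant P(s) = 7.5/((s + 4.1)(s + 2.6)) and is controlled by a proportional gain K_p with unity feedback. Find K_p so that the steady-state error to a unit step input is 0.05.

K_p = 27

Steady-state error for a unit step on this type-0 loop is 1/(1 + K_p·P(0)).
P(0) = 0.7036. Require 1/(1 + K_p·0.7036) = 0.05, so 1 + 0.7036·K_p = 20.
K_p = (20 − 1)/0.7036 = 27.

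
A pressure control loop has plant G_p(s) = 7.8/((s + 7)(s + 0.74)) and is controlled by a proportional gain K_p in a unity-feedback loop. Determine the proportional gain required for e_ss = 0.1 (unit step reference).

K_p = 5.98

The loop is type 0, so e_ss(step) = 1/(1 + K_pos) with K_pos = K_p·G_p(0).
G_p(0) = 1.506. Require 1/(1 + K_p·1.506) = 0.1, so 1 + 1.506·K_p = 10.
K_p = (10 − 1)/1.506 = 5.98.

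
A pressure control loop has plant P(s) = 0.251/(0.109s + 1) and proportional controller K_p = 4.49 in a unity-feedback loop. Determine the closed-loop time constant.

τ = 0.0512 s

Closed loop: T(s) = K_p·P/(1+K_p·P) = 1.127/(0.109s + 1 + 1.127), with pole at s = −(1 + 1.127)/0.109 = −19.51.
Closed-loop time constant τ = 1/19.51 = 0.0512 s.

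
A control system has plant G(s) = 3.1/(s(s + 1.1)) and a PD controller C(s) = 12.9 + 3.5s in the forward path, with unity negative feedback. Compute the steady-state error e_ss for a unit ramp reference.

0.0275

The loop has one pole at the origin (type 1). Velocity error constant K_v = lim_{s→0} s·C(s)G(s) = 12.9·3.1/1.1 = 36.35.
Steady-state error to a unit ramp: e_ss = 1/K_v = 0.0275.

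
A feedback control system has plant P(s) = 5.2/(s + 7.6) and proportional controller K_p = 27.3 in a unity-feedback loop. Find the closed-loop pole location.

Closed-loop transfer function: T(s) = K_p·P(s)/(1 + K_p·P(s)) = 142/(s + 7.6 + 142) = 142/(s + 149.6).
The closed-loop pole is at s = −149.6.

s = -149.6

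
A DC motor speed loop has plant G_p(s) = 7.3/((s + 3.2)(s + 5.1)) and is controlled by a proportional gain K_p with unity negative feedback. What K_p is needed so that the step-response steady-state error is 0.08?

The loop is type 0, so e_ss(step) = 1/(1 + K_pos) with K_pos = K_p·G_p(0).
G_p(0) = 0.4473. Require 1/(1 + K_p·0.4473) = 0.08, so 1 + 0.4473·K_p = 12.5.
K_p = (12.5 − 1)/0.4473 = 25.7.

K_p = 25.7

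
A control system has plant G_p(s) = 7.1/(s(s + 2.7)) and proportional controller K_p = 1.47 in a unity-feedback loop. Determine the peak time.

T_p = 1.07 s

Closed-loop characteristic equation: s² + 2.7s + 10.44 = 0, so ω_n = 3.231 rad/s and ζ = 2.7/(2·3.231) = 0.4179.
Damped frequency ω_d = ω_n√(1−ζ²) = 2.935 rad/s, so peak time T_p = π/ω_d = 1.07 s.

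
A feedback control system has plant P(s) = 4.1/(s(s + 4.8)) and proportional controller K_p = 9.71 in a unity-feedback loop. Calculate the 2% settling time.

Closed-loop characteristic equation: s² + 4.8s + 39.81 = 0, so ω_n = 6.31 rad/s and ζ = 4.8/(2·6.31) = 0.3804.
2% settling time T_s ≈ 4/(ζω_n) = 4/2.4 = 1.67 s.

T_s ≈ 1.67 s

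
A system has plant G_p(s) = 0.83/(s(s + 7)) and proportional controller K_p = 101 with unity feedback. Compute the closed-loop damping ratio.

With unity feedback the closed-loop characteristic equation is s² + 7s + 101·0.83 = s² + 7s + 83.83 = 0.
So ω_n² = 83.83 ⇒ ω_n = 9.156 rad/s, and ζ = 7/(2ω_n) = 0.382.

ζ = 0.382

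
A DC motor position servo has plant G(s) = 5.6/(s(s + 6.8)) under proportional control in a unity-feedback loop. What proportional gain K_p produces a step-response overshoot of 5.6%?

From %OS = 100·exp(−πζ/√(1−ζ²)) = 5.6%, ζ = −ln(0.056)/√(π²+ln²(0.056)) = 0.6761.
Characteristic equation s² + 6.8s + 5.6K_p = 0 gives ζ = 6.8/(2√(5.6K_p)).
Setting ζ = 0.6761: √(5.6K_p) = 6.8/(2·0.6761) = 5.029, so K_p = 25.29/5.6 = 4.52.

K_p = 4.52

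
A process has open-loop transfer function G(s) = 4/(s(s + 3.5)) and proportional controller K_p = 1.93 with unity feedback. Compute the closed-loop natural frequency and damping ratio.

ω_n = 2.78 rad/s, ζ = 0.63

1 + K_p·G(s) = 0 gives s² + 3.5s + 7.72 = 0.
Matching s² + 2ζω_n s + ω_n²: ω_n = √7.72 = 2.778 rad/s and 2ζω_n = 3.5, so ζ = 3.5/(2·2.778) = 0.63.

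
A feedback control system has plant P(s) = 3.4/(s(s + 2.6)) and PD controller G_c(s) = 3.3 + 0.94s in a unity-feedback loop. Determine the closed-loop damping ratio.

Forward path: (3.3 + 0.94s)·3.4/(s(s+2.6)). The closed-loop characteristic equation is s² + (2.6 + 3.4·0.94)s + 3.4·3.3 = 0.
That is s² + 5.796s + 11.22 = 0, so ω_n = 3.35 rad/s and ζ = 5.796/(2·3.35) = 0.8652.

ζ = 0.865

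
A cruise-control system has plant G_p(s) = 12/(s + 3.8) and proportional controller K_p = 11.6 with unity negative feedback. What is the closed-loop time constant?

Closed-loop transfer function: T(s) = K_p·G_p(s)/(1 + K_p·G_p(s)) = 139.2/(s + 3.8 + 139.2) = 139.2/(s + 143).
Time constant τ = 1/143 = 0.00699 s.

τ = 0.00699 s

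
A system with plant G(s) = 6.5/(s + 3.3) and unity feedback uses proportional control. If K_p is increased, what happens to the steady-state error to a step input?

The position error constant K_pos = K_p·G(0) grows with K_p, and e_ss = 1/(1+K_pos) falls.

decrease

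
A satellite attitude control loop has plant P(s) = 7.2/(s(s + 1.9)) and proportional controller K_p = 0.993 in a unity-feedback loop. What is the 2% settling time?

From 1 + K_pP(s) = 0: s² + 1.9s + 7.15 = 0 ⇒ ω_n = 2.674, ζ = 0.3553.
2% settling time T_s ≈ 4/(ζω_n) = 4/0.95 = 4.21 s.

T_s ≈ 4.21 s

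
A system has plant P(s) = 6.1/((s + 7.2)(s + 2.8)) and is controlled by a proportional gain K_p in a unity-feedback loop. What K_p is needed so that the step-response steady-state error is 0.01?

The loop is type 0, so e_ss(step) = 1/(1 + K_pos) with K_pos = K_p·P(0).
P(0) = 0.3026. Require 1/(1 + K_p·0.3026) = 0.01, so 1 + 0.3026·K_p = 100.
K_p = (100 − 1)/0.3026 = 327.

K_p = 327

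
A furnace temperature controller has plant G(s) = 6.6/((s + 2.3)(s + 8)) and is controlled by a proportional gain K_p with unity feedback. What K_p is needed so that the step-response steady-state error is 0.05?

Steady-state error for a unit step on this type-0 loop is 1/(1 + K_p·G(0)).
G(0) = 0.3587. Require 1/(1 + K_p·0.3587) = 0.05, so 1 + 0.3587·K_p = 20.
K_p = (20 − 1)/0.3587 = 53.

K_p = 53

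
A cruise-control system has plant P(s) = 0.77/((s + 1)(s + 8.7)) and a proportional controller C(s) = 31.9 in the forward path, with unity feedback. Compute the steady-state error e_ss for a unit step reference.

0.262

The loop is type 0. Static position error constant K_pos = C(0)·P(0) = 31.9·0.08851 = 2.823.
Steady-state error to a unit step: e_ss = 1/(1+K_pos) = 1/3.823 = 0.262.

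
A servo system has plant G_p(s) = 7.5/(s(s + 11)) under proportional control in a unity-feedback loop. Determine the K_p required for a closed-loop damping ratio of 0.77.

K_p = 6.8

Closed-loop characteristic equation: s² + 11s + K_p·7.5 = 0.
So ω_n = √(7.5K_p) and 2ζω_n = 11, giving ζ = 11/(2√(7.5K_p)).
Setting ζ = 0.77: √(7.5K_p) = 11/(2·0.77) = 7.143, so K_p = 51.02/7.5 = 6.8.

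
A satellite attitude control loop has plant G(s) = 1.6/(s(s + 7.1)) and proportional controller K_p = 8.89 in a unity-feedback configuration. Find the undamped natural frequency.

With unity feedback the closed-loop characteristic equation is s² + 7.1s + 8.89·1.6 = s² + 7.1s + 14.22 = 0.
Matching s² + 2ζω_n s + ω_n²: ω_n = √14.22 = 3.771 rad/s and 2ζω_n = 7.1, so ζ = 7.1/(2·3.771) = 0.941.

ω_n = 3.77 rad/s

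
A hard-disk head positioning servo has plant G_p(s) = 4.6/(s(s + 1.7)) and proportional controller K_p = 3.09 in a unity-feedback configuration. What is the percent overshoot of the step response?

48.3%

The closed-loop denominator s² + 1.7s + 14.21 gives ω_n = √14.21 = 3.77 and ζ = 1.7/(2ω_n) = 0.2255.
%OS = 100·exp(−πζ/√(1−ζ²)) = 100·exp(−π·0.2255/√0.9492) = 48.3%.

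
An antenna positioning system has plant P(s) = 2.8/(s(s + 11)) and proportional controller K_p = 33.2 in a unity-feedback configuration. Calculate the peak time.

T_p = 0.397 s

The closed-loop denominator s² + 11s + 92.96 gives ω_n = √92.96 = 9.642 and ζ = 11/(2ω_n) = 0.5704.
Damped frequency ω_d = ω_n√(1−ζ²) = 7.919 rad/s, so peak time T_p = π/ω_d = 0.397 s.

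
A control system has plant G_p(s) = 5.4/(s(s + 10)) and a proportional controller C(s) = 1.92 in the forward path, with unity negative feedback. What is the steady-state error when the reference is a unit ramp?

0.965

The loop has one pole at the origin (type 1). Velocity error constant K_v = lim_{s→0} s·C(s)G_p(s) = 1.92·5.4/10 = 1.037.
Steady-state error to a unit ramp: e_ss = 1/K_v = 0.965.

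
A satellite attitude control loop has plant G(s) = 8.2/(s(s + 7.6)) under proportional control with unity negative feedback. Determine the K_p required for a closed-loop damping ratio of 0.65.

Closed-loop characteristic equation: s² + 7.6s + K_p·8.2 = 0.
So ω_n = √(8.2K_p) and 2ζω_n = 7.6, giving ζ = 7.6/(2√(8.2K_p)).
Setting ζ = 0.65: √(8.2K_p) = 7.6/(2·0.65) = 5.846, so K_p = 34.18/8.2 = 4.17.

K_p = 4.17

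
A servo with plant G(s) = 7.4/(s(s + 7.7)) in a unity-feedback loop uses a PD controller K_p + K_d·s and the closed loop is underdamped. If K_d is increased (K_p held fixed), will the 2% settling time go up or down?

decrease

Characteristic equation s² + (7.7 + 7.4K_d)s + 7.4K_p = 0: raising K_d increases ζω_n = (7.7+7.4K_d)/2 while the loop stays underdamped, so T_s ≈ 4/(ζω_n) decreases.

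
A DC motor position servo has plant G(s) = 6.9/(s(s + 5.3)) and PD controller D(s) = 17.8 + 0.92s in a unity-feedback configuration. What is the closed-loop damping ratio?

Forward path: (17.8 + 0.92s)·6.9/(s(s+5.3)). The closed-loop characteristic equation is s² + (5.3 + 6.9·0.92)s + 6.9·17.8 = 0.
That is s² + 11.65s + 122.8 = 0, so ω_n = 11.08 rad/s and ζ = 11.65/(2·11.08) = 0.5255.

ζ = 0.526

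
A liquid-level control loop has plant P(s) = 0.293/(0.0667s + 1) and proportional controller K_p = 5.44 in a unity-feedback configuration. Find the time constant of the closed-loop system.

τ = 0.0257 s

Closed loop: T(s) = K_p·P/(1+K_p·P) = 1.594/(0.0667s + 1 + 1.594), with pole at s = −(1 + 1.594)/0.0667 = −38.89.
Closed-loop time constant τ = 1/38.89 = 0.0257 s.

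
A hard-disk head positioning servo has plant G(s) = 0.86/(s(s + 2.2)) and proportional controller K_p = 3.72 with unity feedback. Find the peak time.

Closed-loop characteristic equation: s² + 2.2s + 3.199 = 0, so ω_n = 1.789 rad/s and ζ = 2.2/(2·1.789) = 0.615.
Damped frequency ω_d = ω_n√(1−ζ²) = 1.41 rad/s, so peak time T_p = π/ω_d = 2.23 s.

T_p = 2.23 s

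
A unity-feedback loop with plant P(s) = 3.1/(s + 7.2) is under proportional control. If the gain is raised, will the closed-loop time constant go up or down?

Closed-loop pole is at s = −(7.2+K_p·3.1); larger K_p moves it further left, so τ = 1/(7.2+K_p·3.1) decreases.

decrease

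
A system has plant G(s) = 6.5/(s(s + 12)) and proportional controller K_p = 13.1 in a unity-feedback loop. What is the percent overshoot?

6.8%

From 1 + K_pG(s) = 0: s² + 12s + 85.15 = 0 ⇒ ω_n = 9.228, ζ = 0.6502.
%OS = 100·exp(−πζ/√(1−ζ²)) = 100·exp(−π·0.6502/√0.5772) = 6.8%.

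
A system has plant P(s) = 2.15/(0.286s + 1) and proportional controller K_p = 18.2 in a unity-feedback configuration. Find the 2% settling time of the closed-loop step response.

T_s ≈ 0.0285 s

Closed loop: T(s) = K_p·P/(1+K_p·P) = 39.13/(0.286s + 1 + 39.13), with pole at s = −(1 + 39.13)/0.286 = −140.3.
τ = 1/140.3 = 0.007127 s, so 2% settling time ≈ 4τ = 0.0285 s.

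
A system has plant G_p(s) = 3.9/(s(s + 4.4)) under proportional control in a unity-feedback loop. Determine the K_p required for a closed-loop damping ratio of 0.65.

K_p = 2.94

Closed-loop characteristic equation: s² + 4.4s + K_p·3.9 = 0.
So ω_n = √(3.9K_p) and 2ζω_n = 4.4, giving ζ = 4.4/(2√(3.9K_p)).
Setting ζ = 0.65: √(3.9K_p) = 4.4/(2·0.65) = 3.385, so K_p = 11.46/3.9 = 2.94.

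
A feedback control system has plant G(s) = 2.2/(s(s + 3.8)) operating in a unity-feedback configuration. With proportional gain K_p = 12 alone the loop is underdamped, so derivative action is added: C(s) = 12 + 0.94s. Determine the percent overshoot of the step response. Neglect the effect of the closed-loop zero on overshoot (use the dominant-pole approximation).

Forward path: (12 + 0.94s)·2.2/(s(s+3.8)). The closed-loop characteristic equation is s² + (3.8 + 2.2·0.94)s + 2.2·12 = 0.
That is s² + 5.868s + 26.4 = 0, so ω_n = 5.138 rad/s and ζ = 5.868/(2·5.138) = 0.571.
%OS = 100·exp(−πζ/√(1−ζ²)) = 11.2%.

11.2%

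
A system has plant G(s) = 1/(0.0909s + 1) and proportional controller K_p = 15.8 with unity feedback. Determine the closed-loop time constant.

Closed loop: T(s) = K_p·G/(1+K_p·G) = 15.8/(0.0909s + 1 + 15.8), with pole at s = −(1 + 15.8)/0.0909 = −184.8.
Closed-loop time constant τ = 1/184.8 = 0.00541 s.

τ = 0.00541 s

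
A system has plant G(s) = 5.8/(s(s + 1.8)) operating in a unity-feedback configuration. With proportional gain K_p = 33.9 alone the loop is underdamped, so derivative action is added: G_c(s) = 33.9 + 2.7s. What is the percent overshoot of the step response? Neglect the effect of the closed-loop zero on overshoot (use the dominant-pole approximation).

Forward path: (33.9 + 2.7s)·5.8/(s(s+1.8)). The closed-loop characteristic equation is s² + (1.8 + 5.8·2.7)s + 5.8·33.9 = 0.
That is s² + 17.46s + 196.6 = 0, so ω_n = 14.02 rad/s and ζ = 17.46/(2·14.02) = 0.6226.
%OS = 100·exp(−πζ/√(1−ζ²)) = 8.21%.

8.21%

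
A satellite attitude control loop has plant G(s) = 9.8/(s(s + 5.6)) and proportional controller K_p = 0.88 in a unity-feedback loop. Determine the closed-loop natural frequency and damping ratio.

ω_n = 2.94 rad/s, ζ = 0.953

1 + K_p·G(s) = 0 gives s² + 5.6s + 8.624 = 0.
So ω_n² = 8.624 ⇒ ω_n = 2.937 rad/s, and ζ = 5.6/(2ω_n) = 0.953.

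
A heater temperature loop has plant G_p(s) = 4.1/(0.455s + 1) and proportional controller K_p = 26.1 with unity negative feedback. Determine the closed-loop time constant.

τ = 0.00421 s

Closed loop: T(s) = K_p·G_p/(1+K_p·G_p) = 107/(0.455s + 1 + 107), with pole at s = −(1 + 107)/0.455 = −237.4.
Closed-loop time constant τ = 1/237.4 = 0.00421 s.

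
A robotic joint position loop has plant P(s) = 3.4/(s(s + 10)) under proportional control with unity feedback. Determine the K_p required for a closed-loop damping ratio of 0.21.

Closed-loop characteristic equation: s² + 10s + K_p·3.4 = 0.
So ω_n = √(3.4K_p) and 2ζω_n = 10, giving ζ = 10/(2√(3.4K_p)).
Setting ζ = 0.21: √(3.4K_p) = 10/(2·0.21) = 23.81, so K_p = 566.9/3.4 = 167.

K_p = 167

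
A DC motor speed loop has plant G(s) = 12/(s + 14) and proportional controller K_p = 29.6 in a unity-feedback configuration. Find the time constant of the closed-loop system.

τ = 0.00271 s

Closed-loop transfer function: T(s) = K_p·G(s)/(1 + K_p·G(s)) = 355.2/(s + 14 + 355.2) = 355.2/(s + 369.2).
Time constant τ = 1/369.2 = 0.00271 s.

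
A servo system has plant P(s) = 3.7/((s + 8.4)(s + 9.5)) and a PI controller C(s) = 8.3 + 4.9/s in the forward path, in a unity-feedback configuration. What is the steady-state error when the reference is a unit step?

The open loop C(s)P(s) has a pole at the origin (type 1), so the static position error constant is infinite and e_ss = 1/(1+∞) = 0.

0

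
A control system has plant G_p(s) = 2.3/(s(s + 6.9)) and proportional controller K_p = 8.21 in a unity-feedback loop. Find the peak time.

From 1 + K_pG_p(s) = 0: s² + 6.9s + 18.88 = 0 ⇒ ω_n = 4.345, ζ = 0.7939.
Damped frequency ω_d = ω_n√(1−ζ²) = 2.642 rad/s, so peak time T_p = π/ω_d = 1.19 s.

T_p = 1.19 s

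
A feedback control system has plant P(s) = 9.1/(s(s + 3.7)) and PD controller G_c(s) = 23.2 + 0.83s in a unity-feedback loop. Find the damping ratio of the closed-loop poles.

ζ = 0.387

Forward path: (23.2 + 0.83s)·9.1/(s(s+3.7)). The closed-loop characteristic equation is s² + (3.7 + 9.1·0.83)s + 9.1·23.2 = 0.
That is s² + 11.25s + 211.1 = 0, so ω_n = 14.53 rad/s and ζ = 11.25/(2·14.53) = 0.3872.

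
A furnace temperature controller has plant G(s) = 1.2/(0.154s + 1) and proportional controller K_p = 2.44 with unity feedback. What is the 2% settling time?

Closed loop: T(s) = K_p·G/(1+K_p·G) = 2.928/(0.154s + 1 + 2.928), with pole at s = −(1 + 2.928)/0.154 = −25.51.
τ = 1/25.51 = 0.03921 s, so 2% settling time ≈ 4τ = 0.157 s.

T_s ≈ 0.157 s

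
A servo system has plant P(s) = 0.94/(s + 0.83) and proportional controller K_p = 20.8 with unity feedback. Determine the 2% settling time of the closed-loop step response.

Closed-loop transfer function: T(s) = K_p·P(s)/(1 + K_p·P(s)) = 19.55/(s + 0.83 + 19.55) = 19.55/(s + 20.38).
Time constant τ = 1/20.38 = 0.04906 s, so the 2% settling time is about 4τ = 0.196 s.

T_s ≈ 0.196 s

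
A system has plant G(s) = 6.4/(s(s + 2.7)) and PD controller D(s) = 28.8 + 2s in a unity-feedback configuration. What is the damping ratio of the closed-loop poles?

Forward path: (28.8 + 2s)·6.4/(s(s+2.7)). The closed-loop characteristic equation is s² + (2.7 + 6.4·2)s + 6.4·28.8 = 0.
That is s² + 15.5s + 184.3 = 0, so ω_n = 13.58 rad/s and ζ = 15.5/(2·13.58) = 0.5708.

ζ = 0.571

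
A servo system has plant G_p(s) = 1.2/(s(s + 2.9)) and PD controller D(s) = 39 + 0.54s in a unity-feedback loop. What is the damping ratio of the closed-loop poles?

ζ = 0.259

Forward path: (39 + 0.54s)·1.2/(s(s+2.9)). The closed-loop characteristic equation is s² + (2.9 + 1.2·0.54)s + 1.2·39 = 0.
That is s² + 3.548s + 46.8 = 0, so ω_n = 6.841 rad/s and ζ = 3.548/(2·6.841) = 0.2593.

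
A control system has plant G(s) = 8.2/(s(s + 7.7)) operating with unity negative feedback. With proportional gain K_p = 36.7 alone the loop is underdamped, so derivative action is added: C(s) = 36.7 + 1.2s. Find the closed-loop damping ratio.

ζ = 0.506

Forward path: (36.7 + 1.2s)·8.2/(s(s+7.7)). The closed-loop characteristic equation is s² + (7.7 + 8.2·1.2)s + 8.2·36.7 = 0.
That is s² + 17.54s + 300.9 = 0, so ω_n = 17.35 rad/s and ζ = 17.54/(2·17.35) = 0.5055.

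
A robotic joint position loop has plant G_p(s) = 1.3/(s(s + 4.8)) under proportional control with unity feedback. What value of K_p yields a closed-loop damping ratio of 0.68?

Closed-loop characteristic equation: s² + 4.8s + K_p·1.3 = 0.
So ω_n = √(1.3K_p) and 2ζω_n = 4.8, giving ζ = 4.8/(2√(1.3K_p)).
Setting ζ = 0.68: √(1.3K_p) = 4.8/(2·0.68) = 3.529, so K_p = 12.46/1.3 = 9.58.

K_p = 9.58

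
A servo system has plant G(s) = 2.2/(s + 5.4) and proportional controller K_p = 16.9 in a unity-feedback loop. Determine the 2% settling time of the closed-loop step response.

T_s ≈ 0.0939 s

Closed-loop transfer function: T(s) = K_p·G(s)/(1 + K_p·G(s)) = 37.18/(s + 5.4 + 37.18) = 37.18/(s + 42.58).
Time constant τ = 1/42.58 = 0.02349 s, so the 2% settling time is about 4τ = 0.0939 s.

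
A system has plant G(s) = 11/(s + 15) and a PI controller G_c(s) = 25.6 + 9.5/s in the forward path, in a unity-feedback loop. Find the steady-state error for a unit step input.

0

The open loop G_c(s)G(s) has a pole at the origin (type 1), so the static position error constant is infinite and e_ss = 1/(1+∞) = 0.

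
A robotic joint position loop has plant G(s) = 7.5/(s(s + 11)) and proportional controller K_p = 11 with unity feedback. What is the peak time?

From 1 + K_pG(s) = 0: s² + 11s + 82.5 = 0 ⇒ ω_n = 9.083, ζ = 0.6055.
Damped frequency ω_d = ω_n√(1−ζ²) = 7.228 rad/s, so peak time T_p = π/ω_d = 0.435 s.

T_p = 0.435 s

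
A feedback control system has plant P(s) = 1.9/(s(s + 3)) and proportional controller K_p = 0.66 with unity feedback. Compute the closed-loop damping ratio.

ζ = 1.34

The closed-loop denominator is s(s+3) + 0.66·1.9 = s² + 3s + 1.254.
So ω_n² = 1.254 ⇒ ω_n = 1.12 rad/s, and ζ = 3/(2ω_n) = 1.34.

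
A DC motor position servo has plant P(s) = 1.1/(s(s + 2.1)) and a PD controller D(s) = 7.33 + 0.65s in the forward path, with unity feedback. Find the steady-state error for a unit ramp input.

The loop has one pole at the origin (type 1). Velocity error constant K_v = lim_{s→0} s·D(s)P(s) = 7.33·1.1/2.1 = 3.84.
Steady-state error to a unit ramp: e_ss = 1/K_v = 0.26.

0.26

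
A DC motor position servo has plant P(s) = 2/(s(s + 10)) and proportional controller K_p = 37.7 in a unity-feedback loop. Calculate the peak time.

From 1 + K_pP(s) = 0: s² + 10s + 75.4 = 0 ⇒ ω_n = 8.683, ζ = 0.5758.
Damped frequency ω_d = ω_n√(1−ζ²) = 7.099 rad/s, so peak time T_p = π/ω_d = 0.443 s.

T_p = 0.443 s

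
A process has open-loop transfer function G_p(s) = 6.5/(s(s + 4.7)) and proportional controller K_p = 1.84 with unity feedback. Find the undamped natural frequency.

The closed-loop denominator is s(s+4.7) + 1.84·6.5 = s² + 4.7s + 11.96.
Matching s² + 2ζω_n s + ω_n²: ω_n = √11.96 = 3.458 rad/s and 2ζω_n = 4.7, so ζ = 4.7/(2·3.458) = 0.68.

ω_n = 3.46 rad/s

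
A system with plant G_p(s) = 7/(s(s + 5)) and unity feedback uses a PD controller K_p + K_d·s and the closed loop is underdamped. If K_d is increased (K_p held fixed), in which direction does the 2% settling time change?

Characteristic equation s² + (5 + 7K_d)s + 7K_p = 0: raising K_d increases ζω_n = (5+7K_d)/2 while the loop stays underdamped, so T_s ≈ 4/(ζω_n) decreases.

decrease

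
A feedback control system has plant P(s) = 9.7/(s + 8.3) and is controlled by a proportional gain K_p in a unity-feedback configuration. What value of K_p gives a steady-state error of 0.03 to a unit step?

For a type-0 loop with proportional control, e_ss = 1/(1 + K_p·P(0)).
P(0) = 1.169. Require 1/(1 + K_p·1.169) = 0.03, so 1 + 1.169·K_p = 33.33.
K_p = (33.33 − 1)/1.169 = 27.7.

K_p = 27.7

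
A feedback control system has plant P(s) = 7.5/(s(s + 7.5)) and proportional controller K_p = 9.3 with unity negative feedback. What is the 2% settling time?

From 1 + K_pP(s) = 0: s² + 7.5s + 69.75 = 0 ⇒ ω_n = 8.352, ζ = 0.449.
2% settling time T_s ≈ 4/(ζω_n) = 4/3.75 = 1.07 s.

T_s ≈ 1.07 s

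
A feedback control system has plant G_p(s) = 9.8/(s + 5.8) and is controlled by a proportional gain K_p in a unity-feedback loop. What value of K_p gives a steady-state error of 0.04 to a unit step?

For a type-0 loop with proportional control, e_ss = 1/(1 + K_p·G_p(0)).
G_p(0) = 1.69. Require 1/(1 + K_p·1.69) = 0.04, so 1 + 1.69·K_p = 25.
K_p = (25 − 1)/1.69 = 14.2.

K_p = 14.2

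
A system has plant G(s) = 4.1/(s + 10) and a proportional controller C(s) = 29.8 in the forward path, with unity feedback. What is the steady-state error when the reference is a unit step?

The loop is type 0. Static position error constant K_pos = C(0)·G(0) = 29.8·0.41 = 12.22.
Steady-state error to a unit step: e_ss = 1/(1+K_pos) = 1/13.22 = 0.0757.

0.0757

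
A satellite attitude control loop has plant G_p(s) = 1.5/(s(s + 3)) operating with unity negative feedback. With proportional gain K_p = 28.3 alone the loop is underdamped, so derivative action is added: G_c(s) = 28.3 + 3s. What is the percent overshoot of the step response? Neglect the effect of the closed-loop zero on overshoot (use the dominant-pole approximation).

Forward path: (28.3 + 3s)·1.5/(s(s+3)). The closed-loop characteristic equation is s² + (3 + 1.5·3)s + 1.5·28.3 = 0.
That is s² + 7.5s + 42.45 = 0, so ω_n = 6.515 rad/s and ζ = 7.5/(2·6.515) = 0.5756.
%OS = 100·exp(−πζ/√(1−ζ²)) = 11%.

11%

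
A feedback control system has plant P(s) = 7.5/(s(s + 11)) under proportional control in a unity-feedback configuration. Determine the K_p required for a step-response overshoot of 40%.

From %OS = 100·exp(−πζ/√(1−ζ²)) = 40%, ζ = −ln(0.4)/√(π²+ln²(0.4)) = 0.28.
Characteristic equation s² + 11s + 7.5K_p = 0 gives ζ = 11/(2√(7.5K_p)).
Setting ζ = 0.28: √(7.5K_p) = 11/(2·0.28) = 19.64, so K_p = 385.8/7.5 = 51.4.

K_p = 51.4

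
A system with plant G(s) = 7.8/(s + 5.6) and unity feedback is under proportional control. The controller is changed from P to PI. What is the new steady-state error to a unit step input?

Adding integral action puts a pole at s = 0 in the forward path, raising the system type to 1; a type-1 loop has zero steady-state error to a step.

0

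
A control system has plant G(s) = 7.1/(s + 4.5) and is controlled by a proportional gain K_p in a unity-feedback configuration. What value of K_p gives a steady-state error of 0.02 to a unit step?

K_p = 31.1

The loop is type 0, so e_ss(step) = 1/(1 + K_pos) with K_pos = K_p·G(0).
G(0) = 1.578. Require 1/(1 + K_p·1.578) = 0.02, so 1 + 1.578·K_p = 50.
K_p = (50 − 1)/1.578 = 31.1.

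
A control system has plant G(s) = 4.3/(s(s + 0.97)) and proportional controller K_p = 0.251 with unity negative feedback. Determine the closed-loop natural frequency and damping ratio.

The closed-loop denominator is s(s+0.97) + 0.251·4.3 = s² + 0.97s + 1.079.
So ω_n² = 1.079 ⇒ ω_n = 1.039 rad/s, and ζ = 0.97/(2ω_n) = 0.467.

ω_n = 1.04 rad/s, ζ = 0.467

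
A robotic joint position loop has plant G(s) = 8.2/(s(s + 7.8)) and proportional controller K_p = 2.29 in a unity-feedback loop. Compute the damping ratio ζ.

1 + K_p·G(s) = 0 gives s² + 7.8s + 18.78 = 0.
Matching s² + 2ζω_n s + ω_n²: ω_n = √18.78 = 4.333 rad/s and 2ζω_n = 7.8, so ζ = 7.8/(2·4.333) = 0.9.

ζ = 0.9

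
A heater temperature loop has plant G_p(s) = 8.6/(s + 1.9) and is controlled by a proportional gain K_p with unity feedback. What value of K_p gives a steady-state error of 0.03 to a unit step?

K_p = 7.14

Steady-state error for a unit step on this type-0 loop is 1/(1 + K_p·G_p(0)).
G_p(0) = 4.526. Require 1/(1 + K_p·4.526) = 0.03, so 1 + 4.526·K_p = 33.33.
K_p = (33.33 − 1)/4.526 = 7.14.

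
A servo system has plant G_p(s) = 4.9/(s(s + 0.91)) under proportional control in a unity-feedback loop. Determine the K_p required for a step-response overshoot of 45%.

K_p = 0.696

From %OS = 100·exp(−πζ/√(1−ζ²)) = 45%, ζ = −ln(0.45)/√(π²+ln²(0.45)) = 0.2463.
Characteristic equation s² + 0.91s + 4.9K_p = 0 gives ζ = 0.91/(2√(4.9K_p)).
Setting ζ = 0.2463: √(4.9K_p) = 0.91/(2·0.2463) = 1.847, so K_p = 3.412/4.9 = 0.696.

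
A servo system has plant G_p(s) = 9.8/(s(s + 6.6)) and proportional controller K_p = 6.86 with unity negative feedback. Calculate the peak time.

The closed-loop denominator s² + 6.6s + 67.23 gives ω_n = √67.23 = 8.199 and ζ = 6.6/(2ω_n) = 0.4025.
Damped frequency ω_d = ω_n√(1−ζ²) = 7.506 rad/s, so peak time T_p = π/ω_d = 0.419 s.

T_p = 0.419 s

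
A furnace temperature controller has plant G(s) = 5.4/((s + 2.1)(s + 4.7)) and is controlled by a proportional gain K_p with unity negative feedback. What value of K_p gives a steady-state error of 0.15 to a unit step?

K_p = 10.4

For a type-0 loop with proportional control, e_ss = 1/(1 + K_p·G(0)).
G(0) = 0.5471. Require 1/(1 + K_p·0.5471) = 0.15, so 1 + 0.5471·K_p = 6.667.
K_p = (6.667 − 1)/0.5471 = 10.4.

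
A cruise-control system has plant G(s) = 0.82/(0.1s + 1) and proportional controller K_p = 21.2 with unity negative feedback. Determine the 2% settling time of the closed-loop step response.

Closed loop: T(s) = K_p·G/(1+K_p·G) = 17.38/(0.1s + 1 + 17.38), with pole at s = −(1 + 17.38)/0.1 = −183.8.
τ = 1/183.8 = 0.00544 s, so 2% settling time ≈ 4τ = 0.0218 s.

T_s ≈ 0.0218 s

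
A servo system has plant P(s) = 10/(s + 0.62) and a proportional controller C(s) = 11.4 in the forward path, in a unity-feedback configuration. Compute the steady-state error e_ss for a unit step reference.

The loop is type 0. Static position error constant K_pos = C(0)·P(0) = 11.4·16.13 = 183.9.
Steady-state error to a unit step: e_ss = 1/(1+K_pos) = 1/184.9 = 0.00541.

0.00541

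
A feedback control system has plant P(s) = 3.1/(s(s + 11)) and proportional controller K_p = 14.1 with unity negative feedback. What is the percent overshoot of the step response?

0.901%

Closed-loop characteristic equation: s² + 11s + 43.71 = 0, so ω_n = 6.611 rad/s and ζ = 11/(2·6.611) = 0.8319.
%OS = 100·exp(−πζ/√(1−ζ²)) = 100·exp(−π·0.8319/√0.3079) = 0.901%.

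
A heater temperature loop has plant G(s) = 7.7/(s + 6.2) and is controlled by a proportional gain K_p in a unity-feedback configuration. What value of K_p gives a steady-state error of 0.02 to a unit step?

K_p = 39.5

Steady-state error for a unit step on this type-0 loop is 1/(1 + K_p·G(0)).
G(0) = 1.242. Require 1/(1 + K_p·1.242) = 0.02, so 1 + 1.242·K_p = 50.
K_p = (50 − 1)/1.242 = 39.5.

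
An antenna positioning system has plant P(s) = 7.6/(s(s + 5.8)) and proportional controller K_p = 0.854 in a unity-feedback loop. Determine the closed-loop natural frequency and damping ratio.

ω_n = 2.55 rad/s, ζ = 1.14

1 + K_p·P(s) = 0 gives s² + 5.8s + 6.49 = 0.
Matching s² + 2ζω_n s + ω_n²: ω_n = √6.49 = 2.548 rad/s and 2ζω_n = 5.8, so ζ = 5.8/(2·2.548) = 1.14.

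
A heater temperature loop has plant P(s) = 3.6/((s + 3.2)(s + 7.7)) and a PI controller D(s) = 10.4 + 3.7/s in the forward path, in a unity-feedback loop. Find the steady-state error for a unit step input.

The open loop D(s)P(s) has a pole at the origin (type 1), so the static position error constant is infinite and e_ss = 1/(1+∞) = 0.

0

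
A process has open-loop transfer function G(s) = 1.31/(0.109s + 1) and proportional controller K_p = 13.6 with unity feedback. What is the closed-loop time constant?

τ = 0.00579 s

Closed loop: T(s) = K_p·G/(1+K_p·G) = 17.82/(0.109s + 1 + 17.82), with pole at s = −(1 + 17.82)/0.109 = −172.6.
Closed-loop time constant τ = 1/172.6 = 0.00579 s.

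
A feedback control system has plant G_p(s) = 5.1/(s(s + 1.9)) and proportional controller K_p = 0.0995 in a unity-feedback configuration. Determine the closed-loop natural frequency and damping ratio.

ω_n = 0.712 rad/s, ζ = 1.33

The closed-loop denominator is s(s+1.9) + 0.0995·5.1 = s² + 1.9s + 0.5074.
Matching s² + 2ζω_n s + ω_n²: ω_n = √0.5074 = 0.7124 rad/s and 2ζω_n = 1.9, so ζ = 1.9/(2·0.7124) = 1.33.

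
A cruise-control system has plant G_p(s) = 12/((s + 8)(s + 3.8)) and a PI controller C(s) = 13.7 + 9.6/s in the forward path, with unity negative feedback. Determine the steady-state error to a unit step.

0

The open loop C(s)G_p(s) has a pole at the origin (type 1), so the static position error constant is infinite and e_ss = 1/(1+∞) = 0.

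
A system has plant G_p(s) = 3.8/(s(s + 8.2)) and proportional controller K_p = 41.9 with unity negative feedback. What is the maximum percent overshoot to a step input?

The closed-loop denominator s² + 8.2s + 159.2 gives ω_n = √159.2 = 12.62 and ζ = 8.2/(2ω_n) = 0.3249.
%OS = 100·exp(−πζ/√(1−ζ²)) = 100·exp(−π·0.3249/√0.8944) = 34%.

34%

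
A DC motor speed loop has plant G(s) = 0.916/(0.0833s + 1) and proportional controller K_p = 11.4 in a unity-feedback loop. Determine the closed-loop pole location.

s = -137.4

Closed loop: T(s) = K_p·G/(1+K_p·G) = 10.44/(0.0833s + 1 + 10.44), with pole at s = −(1 + 10.44)/0.0833 = −137.4.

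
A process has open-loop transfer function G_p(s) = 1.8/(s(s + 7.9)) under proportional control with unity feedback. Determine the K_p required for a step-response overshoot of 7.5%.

From %OS = 100·exp(−πζ/√(1−ζ²)) = 7.5%, ζ = −ln(0.075)/√(π²+ln²(0.075)) = 0.6362.
Characteristic equation s² + 7.9s + 1.8K_p = 0 gives ζ = 7.9/(2√(1.8K_p)).
Setting ζ = 0.6362: √(1.8K_p) = 7.9/(2·0.6362) = 6.209, so K_p = 38.55/1.8 = 21.4.

K_p = 21.4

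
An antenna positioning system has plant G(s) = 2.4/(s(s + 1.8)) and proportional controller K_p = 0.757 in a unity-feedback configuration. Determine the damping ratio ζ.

ζ = 0.668

The closed-loop denominator is s(s+1.8) + 0.757·2.4 = s² + 1.8s + 1.817.
So ω_n² = 1.817 ⇒ ω_n = 1.348 rad/s, and ζ = 1.8/(2ω_n) = 0.668.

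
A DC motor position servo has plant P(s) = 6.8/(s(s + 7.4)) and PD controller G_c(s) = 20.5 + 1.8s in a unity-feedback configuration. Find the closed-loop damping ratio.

ζ = 0.832

Forward path: (20.5 + 1.8s)·6.8/(s(s+7.4)). The closed-loop characteristic equation is s² + (7.4 + 6.8·1.8)s + 6.8·20.5 = 0.
That is s² + 19.64s + 139.4 = 0, so ω_n = 11.81 rad/s and ζ = 19.64/(2·11.81) = 0.8317.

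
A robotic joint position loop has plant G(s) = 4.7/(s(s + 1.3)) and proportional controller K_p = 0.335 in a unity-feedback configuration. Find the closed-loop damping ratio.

With unity feedback the closed-loop characteristic equation is s² + 1.3s + 0.335·4.7 = s² + 1.3s + 1.575 = 0.
So ω_n² = 1.575 ⇒ ω_n = 1.255 rad/s, and ζ = 1.3/(2ω_n) = 0.518.

ζ = 0.518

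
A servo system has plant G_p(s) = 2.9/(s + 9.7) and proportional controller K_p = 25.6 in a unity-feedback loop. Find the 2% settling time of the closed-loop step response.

T_s ≈ 0.0477 s

Closed-loop transfer function: T(s) = K_p·G_p(s)/(1 + K_p·G_p(s)) = 74.24/(s + 9.7 + 74.24) = 74.24/(s + 83.94).
Time constant τ = 1/83.94 = 0.01191 s, so the 2% settling time is about 4τ = 0.0477 s.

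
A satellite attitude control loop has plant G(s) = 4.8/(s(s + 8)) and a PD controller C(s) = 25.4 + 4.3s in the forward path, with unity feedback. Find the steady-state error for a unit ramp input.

0.0656

The loop has one pole at the origin (type 1). Velocity error constant K_v = lim_{s→0} s·C(s)G(s) = 25.4·4.8/8 = 15.24.
Steady-state error to a unit ramp: e_ss = 1/K_v = 0.0656.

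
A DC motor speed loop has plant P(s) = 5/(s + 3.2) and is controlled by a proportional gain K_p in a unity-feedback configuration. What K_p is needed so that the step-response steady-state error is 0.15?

For a type-0 loop with proportional control, e_ss = 1/(1 + K_p·P(0)).
P(0) = 1.562. Require 1/(1 + K_p·1.562) = 0.15, so 1 + 1.562·K_p = 6.667.
K_p = (6.667 − 1)/1.562 = 3.63.

K_p = 3.63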